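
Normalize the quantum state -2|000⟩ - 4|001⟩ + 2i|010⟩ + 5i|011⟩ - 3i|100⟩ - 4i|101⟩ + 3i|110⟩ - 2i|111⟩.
-0.2144|000⟩ - 0.4288|001⟩ + 0.2144i|010⟩ + 0.5361i|011⟩ - 0.3216i|100⟩ - 0.4288i|101⟩ + 0.3216i|110⟩ - 0.2144i|111⟩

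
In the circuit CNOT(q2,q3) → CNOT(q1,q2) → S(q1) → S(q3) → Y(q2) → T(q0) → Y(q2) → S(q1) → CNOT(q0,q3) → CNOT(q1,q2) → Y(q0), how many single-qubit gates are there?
7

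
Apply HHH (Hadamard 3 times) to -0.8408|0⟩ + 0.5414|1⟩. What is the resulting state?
-0.2117|0⟩ - 0.9774|1⟩

H² = I, so H^3 = H: a single Hadamard. With (a, b) = (-0.8408, 0.5414), H gives ((a + b)/√2, (a − b)/√2) = (-0.2117, -0.9774).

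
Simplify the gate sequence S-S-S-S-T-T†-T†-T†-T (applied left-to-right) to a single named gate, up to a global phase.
T†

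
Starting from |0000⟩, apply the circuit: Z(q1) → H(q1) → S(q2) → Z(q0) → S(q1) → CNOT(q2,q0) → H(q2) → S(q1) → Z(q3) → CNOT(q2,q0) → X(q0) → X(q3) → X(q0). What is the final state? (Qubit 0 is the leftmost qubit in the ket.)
1/2|0001⟩ - 1/2|0101⟩ + 1/2|1011⟩ - 1/2|1111⟩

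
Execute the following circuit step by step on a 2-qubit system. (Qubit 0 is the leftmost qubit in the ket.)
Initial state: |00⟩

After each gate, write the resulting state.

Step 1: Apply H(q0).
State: 1/√2|00⟩ + 1/√2|10⟩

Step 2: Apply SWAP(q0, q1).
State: 1/√2|00⟩ + 1/√2|01⟩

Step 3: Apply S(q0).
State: 1/√2|00⟩ + 1/√2|01⟩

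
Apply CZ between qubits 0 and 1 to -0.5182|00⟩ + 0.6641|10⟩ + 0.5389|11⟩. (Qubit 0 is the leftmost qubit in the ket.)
-0.5182|00⟩ + 0.6641|10⟩ - 0.5389|11⟩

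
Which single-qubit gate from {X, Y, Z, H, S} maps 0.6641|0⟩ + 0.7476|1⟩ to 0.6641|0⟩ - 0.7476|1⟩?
Z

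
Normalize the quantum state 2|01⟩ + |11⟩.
0.8944|01⟩ + 1/√5|11⟩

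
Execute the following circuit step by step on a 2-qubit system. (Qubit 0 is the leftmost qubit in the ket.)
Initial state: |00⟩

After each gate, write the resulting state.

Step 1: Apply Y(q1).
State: i|01⟩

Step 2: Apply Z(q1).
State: -i|01⟩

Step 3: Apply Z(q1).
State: i|01⟩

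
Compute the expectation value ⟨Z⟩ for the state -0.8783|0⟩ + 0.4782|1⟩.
0.5427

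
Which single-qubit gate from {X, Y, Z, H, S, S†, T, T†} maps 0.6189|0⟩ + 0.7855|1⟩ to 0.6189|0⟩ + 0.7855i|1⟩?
S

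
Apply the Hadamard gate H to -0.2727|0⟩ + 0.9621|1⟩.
0.4875|0⟩ - 0.8731|1⟩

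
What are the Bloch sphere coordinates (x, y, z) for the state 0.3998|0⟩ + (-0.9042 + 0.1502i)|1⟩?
(-0.723, 0.1201, -0.6803)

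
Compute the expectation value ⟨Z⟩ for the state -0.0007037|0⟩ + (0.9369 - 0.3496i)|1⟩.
-1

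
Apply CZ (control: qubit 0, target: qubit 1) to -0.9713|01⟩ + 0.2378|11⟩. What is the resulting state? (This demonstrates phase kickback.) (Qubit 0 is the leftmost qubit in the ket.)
-0.9713|01⟩ - 0.2378|11⟩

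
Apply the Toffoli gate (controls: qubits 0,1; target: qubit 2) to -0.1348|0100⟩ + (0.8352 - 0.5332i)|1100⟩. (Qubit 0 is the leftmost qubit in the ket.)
-0.1348|0100⟩ + (0.8352 - 0.5332i)|1110⟩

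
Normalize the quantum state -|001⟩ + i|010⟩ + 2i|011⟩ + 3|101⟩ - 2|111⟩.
-0.2294|001⟩ + 0.2294i|010⟩ + 0.4588i|011⟩ + 0.6882|101⟩ - 0.4588|111⟩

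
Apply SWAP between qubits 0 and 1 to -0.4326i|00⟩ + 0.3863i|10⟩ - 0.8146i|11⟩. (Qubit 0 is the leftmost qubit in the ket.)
-0.4326i|00⟩ + 0.3863i|01⟩ - 0.8146i|11⟩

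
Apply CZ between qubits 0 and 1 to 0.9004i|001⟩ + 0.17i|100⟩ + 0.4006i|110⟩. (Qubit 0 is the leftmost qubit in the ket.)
0.9004i|001⟩ + 0.17i|100⟩ - 0.4006i|110⟩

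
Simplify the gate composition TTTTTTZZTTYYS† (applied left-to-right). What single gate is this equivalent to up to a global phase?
S†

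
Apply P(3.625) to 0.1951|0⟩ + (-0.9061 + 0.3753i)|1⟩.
0.1951|0⟩ + (0.9767 + 0.08886i)|1⟩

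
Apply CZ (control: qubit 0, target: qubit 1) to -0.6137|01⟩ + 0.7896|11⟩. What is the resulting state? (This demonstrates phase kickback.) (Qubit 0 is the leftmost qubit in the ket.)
-0.6137|01⟩ - 0.7896|11⟩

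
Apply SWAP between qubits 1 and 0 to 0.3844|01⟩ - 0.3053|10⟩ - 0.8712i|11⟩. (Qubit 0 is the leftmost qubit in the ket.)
-0.3053|01⟩ + 0.3844|10⟩ - 0.8712i|11⟩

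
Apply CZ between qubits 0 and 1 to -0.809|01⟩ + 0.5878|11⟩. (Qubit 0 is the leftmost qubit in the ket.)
-0.809|01⟩ - 0.5878|11⟩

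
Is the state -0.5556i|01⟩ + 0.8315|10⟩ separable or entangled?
Entangled

Writing the state as a|00⟩ + b|01⟩ + c|10⟩ + d|11⟩, it is a product state iff ad − bc = 0.
Here (a, b, c, d) = (0, -0.5556i, 0.8315, 0): ad − bc = (0)(0) − (-0.5556i)(0.8315) = 0.462i ≠ 0, so the state is entangled.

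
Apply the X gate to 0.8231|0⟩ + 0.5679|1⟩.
0.5679|0⟩ + 0.8231|1⟩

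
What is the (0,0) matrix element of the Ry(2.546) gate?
0.2934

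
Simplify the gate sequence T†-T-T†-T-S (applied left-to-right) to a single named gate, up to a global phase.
S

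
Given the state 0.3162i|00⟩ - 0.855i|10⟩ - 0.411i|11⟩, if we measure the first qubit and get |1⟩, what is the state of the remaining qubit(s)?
-0.9013i|0⟩ - 0.4332i|1⟩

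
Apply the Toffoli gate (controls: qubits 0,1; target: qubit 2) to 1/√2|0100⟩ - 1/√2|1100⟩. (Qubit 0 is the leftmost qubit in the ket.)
1/√2|0100⟩ - 1/√2|1110⟩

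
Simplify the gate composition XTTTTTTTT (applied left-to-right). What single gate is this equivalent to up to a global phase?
X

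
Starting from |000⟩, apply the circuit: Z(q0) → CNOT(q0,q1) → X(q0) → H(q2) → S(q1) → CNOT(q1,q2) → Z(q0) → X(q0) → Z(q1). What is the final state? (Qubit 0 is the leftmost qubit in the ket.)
-1/√2|000⟩ - 1/√2|001⟩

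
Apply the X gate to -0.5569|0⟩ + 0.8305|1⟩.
0.8305|0⟩ - 0.5569|1⟩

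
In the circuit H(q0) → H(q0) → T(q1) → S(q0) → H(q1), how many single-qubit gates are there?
5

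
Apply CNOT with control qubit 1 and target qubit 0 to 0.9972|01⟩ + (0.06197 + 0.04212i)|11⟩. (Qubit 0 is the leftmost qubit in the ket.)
(0.06197 + 0.04212i)|01⟩ + 0.9972|11⟩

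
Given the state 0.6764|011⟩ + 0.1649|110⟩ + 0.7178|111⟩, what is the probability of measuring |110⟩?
0.02719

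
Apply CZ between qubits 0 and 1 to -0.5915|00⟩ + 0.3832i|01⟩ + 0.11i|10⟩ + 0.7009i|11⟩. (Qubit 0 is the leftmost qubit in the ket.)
-0.5915|00⟩ + 0.3832i|01⟩ + 0.11i|10⟩ - 0.7009i|11⟩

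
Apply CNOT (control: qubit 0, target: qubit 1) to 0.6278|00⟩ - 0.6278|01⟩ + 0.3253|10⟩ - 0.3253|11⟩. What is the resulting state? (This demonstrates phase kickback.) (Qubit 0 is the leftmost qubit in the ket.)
0.6278|00⟩ - 0.6278|01⟩ - 0.3253|10⟩ + 0.3253|11⟩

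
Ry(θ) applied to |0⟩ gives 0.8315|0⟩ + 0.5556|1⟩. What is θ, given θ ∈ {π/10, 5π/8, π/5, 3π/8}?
3π/8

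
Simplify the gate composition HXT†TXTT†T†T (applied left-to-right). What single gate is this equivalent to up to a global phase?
H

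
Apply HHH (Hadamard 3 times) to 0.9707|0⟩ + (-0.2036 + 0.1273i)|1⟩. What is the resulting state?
(0.5424 + 0.09001i)|0⟩ + (0.8304 - 0.09001i)|1⟩

H² = I, so H^3 = H: a single Hadamard. With (a, b) = (0.9707, (-0.2036 + 0.1273i)), H gives ((a + b)/√2, (a − b)/√2) = ((0.5424 + 0.09001i), (0.8304 - 0.09001i)).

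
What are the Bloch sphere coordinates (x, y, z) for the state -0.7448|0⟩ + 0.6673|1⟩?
(-0.994, 0, 0.1094)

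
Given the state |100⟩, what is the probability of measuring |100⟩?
1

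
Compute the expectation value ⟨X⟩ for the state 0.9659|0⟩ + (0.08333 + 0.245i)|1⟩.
0.161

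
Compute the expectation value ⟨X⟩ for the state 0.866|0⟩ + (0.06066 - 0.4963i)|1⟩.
0.1051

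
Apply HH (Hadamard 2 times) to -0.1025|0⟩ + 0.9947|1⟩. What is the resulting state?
-0.1025|0⟩ + 0.9947|1⟩

H² = I, so an even number of Hadamards cancels: H^2 = I and the state is unchanged.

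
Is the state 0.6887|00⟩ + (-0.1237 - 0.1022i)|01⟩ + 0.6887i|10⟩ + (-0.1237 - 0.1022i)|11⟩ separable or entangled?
Entangled

Writing the state as a|00⟩ + b|01⟩ + c|10⟩ + d|11⟩, it is a product state iff ad − bc = 0.
Here (a, b, c, d) = (0.6887, (-0.1237 - 0.1022i), 0.6887i, (-0.1237 - 0.1022i)): ad − bc = (0.6887)(-0.1237 - 0.1022i) − (-0.1237 - 0.1022i)(0.6887i) = (-0.1556 + 0.01481i) ≠ 0, so the state is entangled.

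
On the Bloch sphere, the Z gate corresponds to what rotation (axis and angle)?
Rotation by π around the z-axis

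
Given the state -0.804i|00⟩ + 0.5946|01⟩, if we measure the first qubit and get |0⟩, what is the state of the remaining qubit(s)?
-0.804i|0⟩ + 0.5946|1⟩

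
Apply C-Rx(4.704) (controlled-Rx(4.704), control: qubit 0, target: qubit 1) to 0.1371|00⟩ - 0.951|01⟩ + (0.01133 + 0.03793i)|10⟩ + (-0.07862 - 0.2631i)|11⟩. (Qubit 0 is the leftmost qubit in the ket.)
0.1371|00⟩ - 0.951|01⟩ + (-0.1948 + 0.02912i)|10⟩ + (0.08229 + 0.1772i)|11⟩

C-Rx(4.704) leaves the control-|0⟩ kets |00⟩, |01⟩ unchanged and applies Rx(4.704) to qubit 1 on the control-|1⟩ pair (|10⟩, |11⟩).
Rx(4.704) = [[cos(θ/2), −i·sin(θ/2)], [−i·sin(θ/2), cos(θ/2)]]; θ = 4.704, cos(θ/2) ≈ -0.704135, sin(θ/2) ≈ 0.710067.
With a = amp(|10⟩) = (0.01133 + 0.03793i) and b = amp(|11⟩) = (-0.07862 - 0.2631i):
new amp(|10⟩) = (-0.704135)·a + (-0.710067i)·b = (-0.1948 + 0.02912i)
new amp(|11⟩) = (-0.710067i)·a + (-0.704135)·b = (0.08229 + 0.1772i)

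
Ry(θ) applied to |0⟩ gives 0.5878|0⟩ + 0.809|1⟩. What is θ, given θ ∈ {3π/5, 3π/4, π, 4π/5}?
3π/5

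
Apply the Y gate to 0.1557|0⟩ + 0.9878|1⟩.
-0.9878i|0⟩ + 0.1557i|1⟩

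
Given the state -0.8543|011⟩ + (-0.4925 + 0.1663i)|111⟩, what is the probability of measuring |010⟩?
0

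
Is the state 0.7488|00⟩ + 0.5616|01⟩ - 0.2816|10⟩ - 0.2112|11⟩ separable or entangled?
Separable

Writing the state as a|00⟩ + b|01⟩ + c|10⟩ + d|11⟩, it is a product state iff ad − bc = 0.
Here (a, b, c, d) = (0.7488, 0.5616, -0.2816, -0.2112): ad − bc = (0.7488)(-0.2112) − (0.5616)(-0.2816) = 0, so the state is separable.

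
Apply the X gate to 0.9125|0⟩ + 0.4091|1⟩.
0.4091|0⟩ + 0.9125|1⟩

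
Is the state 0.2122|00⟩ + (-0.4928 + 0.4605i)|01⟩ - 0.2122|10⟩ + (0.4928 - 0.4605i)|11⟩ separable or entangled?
Separable

Writing the state as a|00⟩ + b|01⟩ + c|10⟩ + d|11⟩, it is a product state iff ad − bc = 0.
Here (a, b, c, d) = (0.2122, (-0.4928 + 0.4605i), -0.2122, (0.4928 - 0.4605i)): ad − bc = (0.2122)(0.4928 - 0.4605i) − (-0.4928 + 0.4605i)(-0.2122) = 0, so the state is separable.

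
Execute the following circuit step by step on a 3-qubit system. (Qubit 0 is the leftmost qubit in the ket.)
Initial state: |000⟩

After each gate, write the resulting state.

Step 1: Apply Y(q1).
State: i|010⟩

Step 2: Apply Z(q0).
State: i|010⟩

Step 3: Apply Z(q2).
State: i|010⟩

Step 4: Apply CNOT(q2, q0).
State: i|010⟩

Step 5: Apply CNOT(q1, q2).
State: i|011⟩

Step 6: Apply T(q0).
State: i|011⟩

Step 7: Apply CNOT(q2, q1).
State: i|001⟩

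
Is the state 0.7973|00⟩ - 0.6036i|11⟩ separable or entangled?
Entangled

Writing the state as a|00⟩ + b|01⟩ + c|10⟩ + d|11⟩, it is a product state iff ad − bc = 0.
Here (a, b, c, d) = (0.7973, 0, 0, -0.6036i): ad − bc = (0.7973)(-0.6036i) − (0)(0) = -0.4813i ≠ 0, so the state is entangled.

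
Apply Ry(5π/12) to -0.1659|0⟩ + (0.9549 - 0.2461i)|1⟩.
(-0.7129 + 0.1498i)|0⟩ + (0.6566 - 0.1952i)|1⟩

Ry(5π/12) = [[cos(θ/2), −sin(θ/2)], [sin(θ/2), cos(θ/2)]]; θ = 5π/12, cos(θ/2) ≈ 0.793353, sin(θ/2) ≈ 0.608761.
With a = amp(|0⟩) = -0.1659 and b = amp(|1⟩) = (0.9549 - 0.2461i):
new amp(|0⟩) = (0.793353)·a + (-0.608761)·b = (-0.7129 + 0.1498i)
new amp(|1⟩) = (0.608761)·a + (0.793353)·b = (0.6566 - 0.1952i)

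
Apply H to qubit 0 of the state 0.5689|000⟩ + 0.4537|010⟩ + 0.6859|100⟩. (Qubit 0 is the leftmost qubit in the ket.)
0.8873|000⟩ + 0.3208|010⟩ - 0.08273|100⟩ + 0.3208|110⟩

H on qubit 0 mixes each pair of kets that differ only in qubit 0: amplitudes (a, b) of (|…0…⟩, |…1…⟩) become ((a + b)/√2, (a − b)/√2). Kets absent from the input have amplitude 0.
(|000⟩, |100⟩): (a, b) = (0.5689, 0.6859) → (0.8873, -0.08273)
(|010⟩, |110⟩): (a, b) = (0.4537, 0) → (0.3208, 0.3208)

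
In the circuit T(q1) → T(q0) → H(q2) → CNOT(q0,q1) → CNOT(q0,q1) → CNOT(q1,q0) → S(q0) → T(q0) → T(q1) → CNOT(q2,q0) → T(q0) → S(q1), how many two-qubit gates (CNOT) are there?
4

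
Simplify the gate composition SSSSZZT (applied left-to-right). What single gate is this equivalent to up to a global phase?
T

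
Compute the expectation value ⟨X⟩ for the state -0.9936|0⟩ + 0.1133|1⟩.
-0.2251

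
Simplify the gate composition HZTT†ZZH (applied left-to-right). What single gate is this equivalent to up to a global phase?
X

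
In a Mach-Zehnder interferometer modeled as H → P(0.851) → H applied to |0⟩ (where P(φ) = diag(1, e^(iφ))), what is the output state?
(0.8296 + 0.376i)|0⟩ + (0.1704 - 0.376i)|1⟩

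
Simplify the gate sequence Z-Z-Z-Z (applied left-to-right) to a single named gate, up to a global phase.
I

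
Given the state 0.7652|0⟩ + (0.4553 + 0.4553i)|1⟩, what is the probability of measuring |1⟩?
0.4146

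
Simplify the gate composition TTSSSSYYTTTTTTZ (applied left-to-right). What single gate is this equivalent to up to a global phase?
Z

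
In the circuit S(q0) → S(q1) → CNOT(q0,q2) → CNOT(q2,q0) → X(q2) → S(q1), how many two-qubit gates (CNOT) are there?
2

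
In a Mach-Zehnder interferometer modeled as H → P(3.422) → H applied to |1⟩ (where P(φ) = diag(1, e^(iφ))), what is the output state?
(0.9805 + 0.1384i)|0⟩ + (0.01953 - 0.1384i)|1⟩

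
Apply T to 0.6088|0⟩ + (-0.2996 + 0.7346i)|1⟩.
0.6088|0⟩ + (-0.7313 + 0.3076i)|1⟩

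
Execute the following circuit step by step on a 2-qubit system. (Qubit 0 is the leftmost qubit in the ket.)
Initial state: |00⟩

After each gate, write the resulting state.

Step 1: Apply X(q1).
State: |01⟩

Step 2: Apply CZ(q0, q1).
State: |01⟩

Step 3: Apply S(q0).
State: |01⟩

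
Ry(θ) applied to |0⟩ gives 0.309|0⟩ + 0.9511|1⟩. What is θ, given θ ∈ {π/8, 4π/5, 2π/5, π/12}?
4π/5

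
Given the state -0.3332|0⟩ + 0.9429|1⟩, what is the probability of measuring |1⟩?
0.8891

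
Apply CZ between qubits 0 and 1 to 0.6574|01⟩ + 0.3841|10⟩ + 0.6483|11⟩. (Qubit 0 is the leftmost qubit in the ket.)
0.6574|01⟩ + 0.3841|10⟩ - 0.6483|11⟩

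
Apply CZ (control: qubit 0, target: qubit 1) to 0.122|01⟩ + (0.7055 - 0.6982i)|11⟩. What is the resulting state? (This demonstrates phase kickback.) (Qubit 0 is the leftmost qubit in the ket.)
0.122|01⟩ + (-0.7055 + 0.6982i)|11⟩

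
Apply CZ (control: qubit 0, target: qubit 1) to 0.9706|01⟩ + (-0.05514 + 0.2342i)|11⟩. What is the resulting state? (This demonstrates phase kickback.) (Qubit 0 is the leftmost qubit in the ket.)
0.9706|01⟩ + (0.05514 - 0.2342i)|11⟩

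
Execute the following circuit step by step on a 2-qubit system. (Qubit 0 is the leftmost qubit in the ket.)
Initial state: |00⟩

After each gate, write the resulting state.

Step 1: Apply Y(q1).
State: i|01⟩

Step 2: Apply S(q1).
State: -|01⟩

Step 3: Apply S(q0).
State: -|01⟩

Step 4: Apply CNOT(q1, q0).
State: -|11⟩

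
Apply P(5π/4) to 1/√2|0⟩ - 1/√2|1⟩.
1/√2|0⟩ + (1/2 + (1/2)i)|1⟩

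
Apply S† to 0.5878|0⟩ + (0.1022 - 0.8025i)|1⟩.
0.5878|0⟩ + (-0.8025 - 0.1022i)|1⟩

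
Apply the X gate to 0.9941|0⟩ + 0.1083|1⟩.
0.1083|0⟩ + 0.9941|1⟩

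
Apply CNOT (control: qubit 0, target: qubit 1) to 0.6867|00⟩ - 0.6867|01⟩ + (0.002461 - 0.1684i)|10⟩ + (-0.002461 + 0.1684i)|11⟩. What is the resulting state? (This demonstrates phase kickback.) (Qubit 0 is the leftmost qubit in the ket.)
0.6867|00⟩ - 0.6867|01⟩ + (-0.002461 + 0.1684i)|10⟩ + (0.002461 - 0.1684i)|11⟩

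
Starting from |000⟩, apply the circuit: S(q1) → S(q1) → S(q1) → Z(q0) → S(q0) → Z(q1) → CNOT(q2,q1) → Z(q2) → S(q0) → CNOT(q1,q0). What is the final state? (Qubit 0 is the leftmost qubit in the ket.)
|000⟩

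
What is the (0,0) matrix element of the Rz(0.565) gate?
(0.9604 - 0.2788i)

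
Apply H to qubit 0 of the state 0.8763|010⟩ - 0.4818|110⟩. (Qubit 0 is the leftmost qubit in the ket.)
0.279|010⟩ + 0.9603|110⟩

H on qubit 0 mixes each pair of kets that differ only in qubit 0: amplitudes (a, b) of (|…0…⟩, |…1…⟩) become ((a + b)/√2, (a − b)/√2). Kets absent from the input have amplitude 0.
(|010⟩, |110⟩): (a, b) = (0.8763, -0.4818) → (0.279, 0.9603)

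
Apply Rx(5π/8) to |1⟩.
-0.8315i|0⟩ + 0.5556|1⟩

Rx(5π/8) = [[cos(θ/2), −i·sin(θ/2)], [−i·sin(θ/2), cos(θ/2)]]; θ = 5π/8, cos(θ/2) ≈ 0.55557, sin(θ/2) ≈ 0.83147.
With a = amp(|0⟩) = 0 and b = amp(|1⟩) = 1:
new amp(|0⟩) = (0.55557)·a + (-0.83147i)·b = -0.8315i
new amp(|1⟩) = (-0.83147i)·a + (0.55557)·b = 0.5556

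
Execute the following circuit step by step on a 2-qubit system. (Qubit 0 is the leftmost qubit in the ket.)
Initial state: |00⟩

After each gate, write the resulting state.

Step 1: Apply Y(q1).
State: i|01⟩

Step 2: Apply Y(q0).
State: -|11⟩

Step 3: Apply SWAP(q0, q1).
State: -|11⟩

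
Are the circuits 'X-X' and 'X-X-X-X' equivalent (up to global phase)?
Yes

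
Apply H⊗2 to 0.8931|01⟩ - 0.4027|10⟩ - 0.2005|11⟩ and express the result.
0.145|00⟩ - 0.5477|01⟩ + 0.7482|10⟩ - 0.3455|11⟩

H⊗2 gives amp(|y⟩) = (1/2) Σ_x (−1)^(x·y) amp(|x⟩), where x·y is the number of positions in which both x and y have a 1.
|00⟩: (0.8931 - 0.4027 - 0.2005)/2 = 0.145
|01⟩: (-0.8931 - 0.4027 + 0.2005)/2 = -0.5477
|10⟩: (0.8931 + 0.4027 + 0.2005)/2 = 0.7482
|11⟩: (-0.8931 + 0.4027 - 0.2005)/2 = -0.3455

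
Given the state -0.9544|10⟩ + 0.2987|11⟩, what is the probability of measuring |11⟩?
0.08922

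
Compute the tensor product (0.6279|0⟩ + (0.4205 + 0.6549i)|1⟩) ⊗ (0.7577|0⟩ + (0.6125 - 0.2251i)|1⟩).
0.4758|00⟩ + (0.3846 - 0.1413i)|01⟩ + (0.3186 + 0.4962i)|10⟩ + (0.405 + 0.3065i)|11⟩

amp(|b₁b₂…⟩) = product of the factor amplitudes for bits b₁, b₂, …; only kets whose every factor amplitude is nonzero survive.
|00⟩: (0.6279)(0.7577) = 0.4758
|01⟩: (0.6279)(0.6125 - 0.2251i) = (0.3846 - 0.1413i)
|10⟩: (0.4205 + 0.6549i)(0.7577) = (0.3186 + 0.4962i)
|11⟩: (0.4205 + 0.6549i)(0.6125 - 0.2251i) = (0.405 + 0.3065i)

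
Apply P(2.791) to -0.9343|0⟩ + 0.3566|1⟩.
-0.9343|0⟩ + (-0.3349 + 0.1225i)|1⟩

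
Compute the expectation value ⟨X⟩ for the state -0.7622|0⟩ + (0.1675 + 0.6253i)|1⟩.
-0.2553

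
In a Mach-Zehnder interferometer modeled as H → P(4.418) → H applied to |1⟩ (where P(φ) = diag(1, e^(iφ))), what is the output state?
(0.6451 + 0.4785i)|0⟩ + (0.3549 - 0.4785i)|1⟩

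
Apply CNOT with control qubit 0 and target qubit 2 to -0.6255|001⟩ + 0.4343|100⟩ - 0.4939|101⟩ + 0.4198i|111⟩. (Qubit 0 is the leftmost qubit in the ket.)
-0.6255|001⟩ - 0.4939|100⟩ + 0.4343|101⟩ + 0.4198i|110⟩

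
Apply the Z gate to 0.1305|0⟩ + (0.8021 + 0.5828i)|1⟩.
0.1305|0⟩ + (-0.8021 - 0.5828i)|1⟩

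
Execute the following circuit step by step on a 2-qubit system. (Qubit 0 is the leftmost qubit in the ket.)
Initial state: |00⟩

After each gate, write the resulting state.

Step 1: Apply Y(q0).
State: i|10⟩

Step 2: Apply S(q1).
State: i|10⟩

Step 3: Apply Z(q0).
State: -i|10⟩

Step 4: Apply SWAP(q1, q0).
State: -i|01⟩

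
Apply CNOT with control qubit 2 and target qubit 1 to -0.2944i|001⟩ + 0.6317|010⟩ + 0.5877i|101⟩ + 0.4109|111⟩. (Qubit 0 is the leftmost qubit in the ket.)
0.6317|010⟩ - 0.2944i|011⟩ + 0.4109|101⟩ + 0.5877i|111⟩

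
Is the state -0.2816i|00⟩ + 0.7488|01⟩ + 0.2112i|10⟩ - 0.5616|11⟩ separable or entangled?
Separable

Writing the state as a|00⟩ + b|01⟩ + c|10⟩ + d|11⟩, it is a product state iff ad − bc = 0.
Here (a, b, c, d) = (-0.2816i, 0.7488, 0.2112i, -0.5616): ad − bc = (-0.2816i)(-0.5616) − (0.7488)(0.2112i) = 0, so the state is separable.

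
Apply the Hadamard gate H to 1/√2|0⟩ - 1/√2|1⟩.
|1⟩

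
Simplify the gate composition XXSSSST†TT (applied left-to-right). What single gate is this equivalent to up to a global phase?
T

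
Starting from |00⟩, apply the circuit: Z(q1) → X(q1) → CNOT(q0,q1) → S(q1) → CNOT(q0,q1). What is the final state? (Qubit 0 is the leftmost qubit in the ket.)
i|01⟩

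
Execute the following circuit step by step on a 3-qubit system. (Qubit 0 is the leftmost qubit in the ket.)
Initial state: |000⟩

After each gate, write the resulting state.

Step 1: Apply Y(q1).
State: i|010⟩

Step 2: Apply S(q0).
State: i|010⟩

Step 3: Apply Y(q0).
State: -|110⟩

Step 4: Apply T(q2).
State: -|110⟩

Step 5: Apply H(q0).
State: -1/√2|010⟩ + 1/√2|110⟩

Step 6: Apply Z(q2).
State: -1/√2|010⟩ + 1/√2|110⟩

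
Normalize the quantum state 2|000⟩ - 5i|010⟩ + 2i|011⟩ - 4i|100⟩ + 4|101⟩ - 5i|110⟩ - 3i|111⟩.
0.201|000⟩ - 0.5025i|010⟩ + 0.201i|011⟩ - 0.402i|100⟩ + 0.402|101⟩ - 0.5025i|110⟩ - 0.3015i|111⟩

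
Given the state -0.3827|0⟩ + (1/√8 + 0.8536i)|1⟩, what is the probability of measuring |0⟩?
0.1465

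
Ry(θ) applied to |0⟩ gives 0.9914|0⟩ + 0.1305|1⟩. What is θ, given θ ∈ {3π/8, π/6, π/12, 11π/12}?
π/12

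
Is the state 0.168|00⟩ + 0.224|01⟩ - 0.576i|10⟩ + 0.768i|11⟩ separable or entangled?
Entangled

Writing the state as a|00⟩ + b|01⟩ + c|10⟩ + d|11⟩, it is a product state iff ad − bc = 0.
Here (a, b, c, d) = (0.168, 0.224, -0.576i, 0.768i): ad − bc = (0.168)(0.768i) − (0.224)(-0.576i) = 0.258i ≠ 0, so the state is entangled.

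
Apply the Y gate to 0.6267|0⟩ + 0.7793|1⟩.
-0.7793i|0⟩ + 0.6267i|1⟩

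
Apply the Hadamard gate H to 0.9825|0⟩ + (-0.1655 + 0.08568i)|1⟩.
(0.5777 + 0.06058i)|0⟩ + (0.8118 - 0.06058i)|1⟩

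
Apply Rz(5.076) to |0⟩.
(-0.8233 - 0.5676i)|0⟩

Rz(5.076) = [[e^(−iθ/2), 0], [0, e^(iθ/2)]] with e^(±iθ/2) = cos(θ/2) ± i·sin(θ/2); θ = 5.076, cos(θ/2) ≈ -0.823302, sin(θ/2) ≈ 0.567604.
With a = amp(|0⟩) = 1 and b = amp(|1⟩) = 0:
new amp(|0⟩) = (-0.823302 - 0.567604i)·a = (-0.8233 - 0.5676i)
new amp(|1⟩) = (-0.823302 + 0.567604i)·b = 0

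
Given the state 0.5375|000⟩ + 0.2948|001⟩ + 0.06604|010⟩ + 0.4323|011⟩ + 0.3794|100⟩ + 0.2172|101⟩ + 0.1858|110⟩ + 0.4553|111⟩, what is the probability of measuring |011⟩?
0.1869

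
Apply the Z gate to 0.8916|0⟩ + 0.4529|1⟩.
0.8916|0⟩ - 0.4529|1⟩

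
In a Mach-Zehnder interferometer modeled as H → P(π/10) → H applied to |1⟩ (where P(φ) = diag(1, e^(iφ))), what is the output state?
(0.02447 - 0.1545i)|0⟩ + (0.9755 + 0.1545i)|1⟩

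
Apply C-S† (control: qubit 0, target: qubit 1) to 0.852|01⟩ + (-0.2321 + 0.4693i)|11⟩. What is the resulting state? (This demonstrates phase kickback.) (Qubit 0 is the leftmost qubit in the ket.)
0.852|01⟩ + (0.4693 + 0.2321i)|11⟩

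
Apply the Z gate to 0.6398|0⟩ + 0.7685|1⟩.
0.6398|0⟩ - 0.7685|1⟩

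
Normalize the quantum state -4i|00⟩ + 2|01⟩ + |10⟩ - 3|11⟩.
-0.7303i|00⟩ + 0.3651|01⟩ + 0.1826|10⟩ - 0.5477|11⟩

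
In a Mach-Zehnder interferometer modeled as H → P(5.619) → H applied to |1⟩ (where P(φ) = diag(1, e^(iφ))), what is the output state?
(0.1063 + 0.3082i)|0⟩ + (0.8937 - 0.3082i)|1⟩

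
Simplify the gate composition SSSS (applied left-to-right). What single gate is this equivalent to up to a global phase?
I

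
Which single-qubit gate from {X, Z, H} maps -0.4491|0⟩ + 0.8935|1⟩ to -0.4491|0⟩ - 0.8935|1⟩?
Z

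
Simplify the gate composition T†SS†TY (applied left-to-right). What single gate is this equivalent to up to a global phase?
Y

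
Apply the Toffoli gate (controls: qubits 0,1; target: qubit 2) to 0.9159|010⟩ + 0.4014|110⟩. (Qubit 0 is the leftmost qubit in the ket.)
0.9159|010⟩ + 0.4014|111⟩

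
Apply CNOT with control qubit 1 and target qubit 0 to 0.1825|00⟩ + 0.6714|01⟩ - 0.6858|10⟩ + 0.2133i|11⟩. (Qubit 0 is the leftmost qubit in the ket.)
0.1825|00⟩ + 0.2133i|01⟩ - 0.6858|10⟩ + 0.6714|11⟩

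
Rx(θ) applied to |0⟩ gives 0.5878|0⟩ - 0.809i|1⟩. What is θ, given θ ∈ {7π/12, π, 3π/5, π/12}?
3π/5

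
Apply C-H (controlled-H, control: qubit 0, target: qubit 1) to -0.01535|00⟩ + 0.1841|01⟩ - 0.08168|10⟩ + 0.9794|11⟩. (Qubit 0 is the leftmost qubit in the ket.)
-0.01535|00⟩ + 0.1841|01⟩ + 0.6348|10⟩ - 0.7503|11⟩

C-H leaves the control-|0⟩ kets |00⟩, |01⟩ unchanged and applies H to qubit 1 on the control-|1⟩ pair (|10⟩, |11⟩).
H = [[1/√2, 1/√2], [1/√2, -1/√2]].
With a = amp(|10⟩) = -0.08168 and b = amp(|11⟩) = 0.9794:
new amp(|10⟩) = (1/√2)·a + (1/√2)·b = 0.6348
new amp(|11⟩) = (1/√2)·a + (-1/√2)·b = -0.7503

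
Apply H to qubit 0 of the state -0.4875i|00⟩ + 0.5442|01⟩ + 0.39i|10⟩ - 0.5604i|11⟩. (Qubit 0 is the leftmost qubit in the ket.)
-0.06894i|00⟩ + (0.3848 - 0.3963i)|01⟩ - 0.6205i|10⟩ + (0.3848 + 0.3963i)|11⟩

H on qubit 0 mixes each pair of kets that differ only in qubit 0: amplitudes (a, b) of (|…0…⟩, |…1…⟩) become ((a + b)/√2, (a − b)/√2). Kets absent from the input have amplitude 0.
(|00⟩, |10⟩): (a, b) = (-0.4875i, 0.39i) → (-0.06894i, -0.6205i)
(|01⟩, |11⟩): (a, b) = (0.5442, -0.5604i) → ((0.3848 - 0.3963i), (0.3848 + 0.3963i))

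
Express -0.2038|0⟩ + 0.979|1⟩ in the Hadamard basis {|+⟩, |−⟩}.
0.5481|+⟩ - 0.8364|−⟩

With |ψ⟩ = α|0⟩ + β|1⟩, the Hadamard-basis coefficients are ⟨+|ψ⟩ = (α + β)/√2 and ⟨−|ψ⟩ = (α − β)/√2.
Here α = -0.2038, β = 0.979: (α + β)/√2 = 0.5481, (α − β)/√2 = -0.8364.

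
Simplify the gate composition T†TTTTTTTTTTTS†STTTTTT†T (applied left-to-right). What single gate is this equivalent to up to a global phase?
T†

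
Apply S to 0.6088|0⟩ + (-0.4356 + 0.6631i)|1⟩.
0.6088|0⟩ + (-0.6631 - 0.4356i)|1⟩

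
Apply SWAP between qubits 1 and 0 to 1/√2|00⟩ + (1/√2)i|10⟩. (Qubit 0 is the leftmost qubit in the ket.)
1/√2|00⟩ + (1/√2)i|01⟩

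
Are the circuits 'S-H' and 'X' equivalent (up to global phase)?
No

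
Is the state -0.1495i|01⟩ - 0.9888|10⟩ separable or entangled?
Entangled

Writing the state as a|00⟩ + b|01⟩ + c|10⟩ + d|11⟩, it is a product state iff ad − bc = 0.
Here (a, b, c, d) = (0, -0.1495i, -0.9888, 0): ad − bc = (0)(0) − (-0.1495i)(-0.9888) = -0.1478i ≠ 0, so the state is entangled.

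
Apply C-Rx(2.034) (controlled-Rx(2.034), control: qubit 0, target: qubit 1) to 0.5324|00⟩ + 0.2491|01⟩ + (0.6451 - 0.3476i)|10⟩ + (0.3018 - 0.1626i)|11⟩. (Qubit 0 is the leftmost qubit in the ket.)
0.5324|00⟩ + 0.2491|01⟩ + (0.201 - 0.4395i)|10⟩ + (-0.1369 - 0.6342i)|11⟩

C-Rx(2.034) leaves the control-|0⟩ kets |00⟩, |01⟩ unchanged and applies Rx(2.034) to qubit 1 on the control-|1⟩ pair (|10⟩, |11⟩).
Rx(2.034) = [[cos(θ/2), −i·sin(θ/2)], [−i·sin(θ/2), cos(θ/2)]]; θ = 2.034, cos(θ/2) ≈ 0.52592, sin(θ/2) ≈ 0.850534.
With a = amp(|10⟩) = (0.6451 - 0.3476i) and b = amp(|11⟩) = (0.3018 - 0.1626i):
new amp(|10⟩) = (0.52592)·a + (-0.850534i)·b = (0.201 - 0.4395i)
new amp(|11⟩) = (-0.850534i)·a + (0.52592)·b = (-0.1369 - 0.6342i)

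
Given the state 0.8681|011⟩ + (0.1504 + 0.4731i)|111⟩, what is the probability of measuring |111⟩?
0.2464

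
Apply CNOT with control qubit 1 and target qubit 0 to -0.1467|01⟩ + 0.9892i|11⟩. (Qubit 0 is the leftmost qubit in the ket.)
0.9892i|01⟩ - 0.1467|11⟩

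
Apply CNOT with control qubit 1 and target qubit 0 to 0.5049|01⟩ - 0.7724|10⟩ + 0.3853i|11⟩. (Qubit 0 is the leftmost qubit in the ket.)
0.3853i|01⟩ - 0.7724|10⟩ + 0.5049|11⟩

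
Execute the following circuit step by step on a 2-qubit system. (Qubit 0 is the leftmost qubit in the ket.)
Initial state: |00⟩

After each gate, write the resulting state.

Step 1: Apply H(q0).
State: 1/√2|00⟩ + 1/√2|10⟩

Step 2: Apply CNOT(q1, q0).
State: 1/√2|00⟩ + 1/√2|10⟩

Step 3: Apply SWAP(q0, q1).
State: 1/√2|00⟩ + 1/√2|01⟩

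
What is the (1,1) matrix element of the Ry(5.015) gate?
-0.8056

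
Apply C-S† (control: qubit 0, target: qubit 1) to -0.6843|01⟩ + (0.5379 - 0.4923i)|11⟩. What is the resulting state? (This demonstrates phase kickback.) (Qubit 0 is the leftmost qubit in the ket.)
-0.6843|01⟩ + (-0.4923 - 0.5379i)|11⟩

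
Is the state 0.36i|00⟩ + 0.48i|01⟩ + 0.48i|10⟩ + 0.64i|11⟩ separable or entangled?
Separable

Writing the state as a|00⟩ + b|01⟩ + c|10⟩ + d|11⟩, it is a product state iff ad − bc = 0.
Here (a, b, c, d) = (0.36i, 0.48i, 0.48i, 0.64i): ad − bc = (0.36i)(0.64i) − (0.48i)(0.48i) = 0, so the state is separable.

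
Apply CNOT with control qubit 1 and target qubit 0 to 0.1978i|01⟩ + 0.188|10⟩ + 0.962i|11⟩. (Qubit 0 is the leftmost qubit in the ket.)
0.962i|01⟩ + 0.188|10⟩ + 0.1978i|11⟩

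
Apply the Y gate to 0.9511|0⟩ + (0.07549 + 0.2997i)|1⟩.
(0.2997 - 0.07549i)|0⟩ + 0.9511i|1⟩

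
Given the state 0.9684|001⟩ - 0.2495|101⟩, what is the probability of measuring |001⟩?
0.9378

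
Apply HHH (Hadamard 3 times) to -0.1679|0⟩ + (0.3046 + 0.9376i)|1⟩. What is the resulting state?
(0.09666 + 0.663i)|0⟩ + (-0.3341 - 0.663i)|1⟩

H² = I, so H^3 = H: a single Hadamard. With (a, b) = (-0.1679, (0.3046 + 0.9376i)), H gives ((a + b)/√2, (a − b)/√2) = ((0.09666 + 0.663i), (-0.3341 - 0.663i)).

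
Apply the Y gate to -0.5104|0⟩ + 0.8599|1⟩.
-0.8599i|0⟩ - 0.5104i|1⟩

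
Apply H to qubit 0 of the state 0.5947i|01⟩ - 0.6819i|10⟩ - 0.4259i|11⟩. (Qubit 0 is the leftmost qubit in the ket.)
-0.4822i|00⟩ + 0.1194i|01⟩ + 0.4822i|10⟩ + 0.7217i|11⟩

H on qubit 0 mixes each pair of kets that differ only in qubit 0: amplitudes (a, b) of (|…0…⟩, |…1…⟩) become ((a + b)/√2, (a − b)/√2). Kets absent from the input have amplitude 0.
(|00⟩, |10⟩): (a, b) = (0, -0.6819i) → (-0.4822i, 0.4822i)
(|01⟩, |11⟩): (a, b) = (0.5947i, -0.4259i) → (0.1194i, 0.7217i)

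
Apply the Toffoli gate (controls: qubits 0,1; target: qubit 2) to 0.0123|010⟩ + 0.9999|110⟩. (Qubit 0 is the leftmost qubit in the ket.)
0.0123|010⟩ + 0.9999|111⟩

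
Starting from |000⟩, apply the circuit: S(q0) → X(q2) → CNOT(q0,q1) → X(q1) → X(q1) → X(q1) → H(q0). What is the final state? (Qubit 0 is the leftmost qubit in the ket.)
1/√2|011⟩ + 1/√2|111⟩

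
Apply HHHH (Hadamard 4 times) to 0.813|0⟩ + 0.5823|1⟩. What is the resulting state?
0.813|0⟩ + 0.5823|1⟩

H² = I, so an even number of Hadamards cancels: H^4 = I and the state is unchanged.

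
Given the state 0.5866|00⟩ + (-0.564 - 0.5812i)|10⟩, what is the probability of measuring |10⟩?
0.6559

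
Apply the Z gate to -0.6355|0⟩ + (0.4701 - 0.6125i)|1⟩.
-0.6355|0⟩ + (-0.4701 + 0.6125i)|1⟩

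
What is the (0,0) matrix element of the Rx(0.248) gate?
0.9923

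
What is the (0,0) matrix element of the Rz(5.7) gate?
(-0.9578 - 0.2875i)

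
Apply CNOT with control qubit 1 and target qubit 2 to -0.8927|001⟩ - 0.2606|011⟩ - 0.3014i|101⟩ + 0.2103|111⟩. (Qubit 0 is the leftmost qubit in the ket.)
-0.8927|001⟩ - 0.2606|010⟩ - 0.3014i|101⟩ + 0.2103|110⟩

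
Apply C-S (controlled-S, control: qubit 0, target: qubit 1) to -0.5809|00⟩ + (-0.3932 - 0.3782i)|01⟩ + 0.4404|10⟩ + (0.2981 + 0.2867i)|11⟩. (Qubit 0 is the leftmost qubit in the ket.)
-0.5809|00⟩ + (-0.3932 - 0.3782i)|01⟩ + 0.4404|10⟩ + (-0.2867 + 0.2981i)|11⟩

C-S leaves the control-|0⟩ kets |00⟩, |01⟩ unchanged and applies S to qubit 1 on the control-|1⟩ pair (|10⟩, |11⟩).
S = [[1, 0], [0, i]].
With a = amp(|10⟩) = 0.4404 and b = amp(|11⟩) = (0.2981 + 0.2867i):
new amp(|10⟩) = (1)·a = 0.4404
new amp(|11⟩) = (i)·b = (-0.2867 + 0.2981i)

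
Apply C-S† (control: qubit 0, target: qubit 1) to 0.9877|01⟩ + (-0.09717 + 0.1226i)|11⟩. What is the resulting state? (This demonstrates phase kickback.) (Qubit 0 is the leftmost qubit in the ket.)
0.9877|01⟩ + (0.1226 + 0.09717i)|11⟩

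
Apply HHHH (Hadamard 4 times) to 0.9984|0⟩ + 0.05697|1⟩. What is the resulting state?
0.9984|0⟩ + 0.05697|1⟩

H² = I, so an even number of Hadamards cancels: H^4 = I and the state is unchanged.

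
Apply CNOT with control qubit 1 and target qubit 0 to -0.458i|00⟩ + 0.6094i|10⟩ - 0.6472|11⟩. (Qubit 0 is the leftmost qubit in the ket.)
-0.458i|00⟩ - 0.6472|01⟩ + 0.6094i|10⟩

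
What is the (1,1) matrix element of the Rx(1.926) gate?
0.5711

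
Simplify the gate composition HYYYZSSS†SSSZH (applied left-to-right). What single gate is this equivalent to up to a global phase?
Y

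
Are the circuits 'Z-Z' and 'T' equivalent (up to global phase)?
No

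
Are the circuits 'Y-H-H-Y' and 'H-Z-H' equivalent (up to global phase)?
No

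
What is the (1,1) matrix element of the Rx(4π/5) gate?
0.309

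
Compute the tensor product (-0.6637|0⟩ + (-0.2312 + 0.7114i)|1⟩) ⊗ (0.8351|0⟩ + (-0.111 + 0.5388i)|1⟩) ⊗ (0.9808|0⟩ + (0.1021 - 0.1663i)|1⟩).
-0.5436|000⟩ + (-0.05659 + 0.09217i)|001⟩ + (0.07226 - 0.3507i)|010⟩ + (-0.05195 - 0.04876i)|011⟩ + (-0.1894 + 0.5827i)|100⟩ + (0.07908 + 0.09276i)|101⟩ + (-0.3508 - 0.1996i)|110⟩ + (-0.07036 + 0.03869i)|111⟩

amp(|b₁b₂…⟩) = product of the factor amplitudes for bits b₁, b₂, …; only kets whose every factor amplitude is nonzero survive.
|000⟩: (-0.6637)(0.8351)(0.9808) = -0.5436
|001⟩: (-0.6637)(0.8351)(0.1021 - 0.1663i) = (-0.05659 + 0.09217i)
|010⟩: (-0.6637)(-0.111 + 0.5388i)(0.9808) = (0.07226 - 0.3507i)
|011⟩: (-0.6637)(-0.111 + 0.5388i)(0.1021 - 0.1663i) = (-0.05195 - 0.04876i)
|100⟩: (-0.2312 + 0.7114i)(0.8351)(0.9808) = (-0.1894 + 0.5827i)
|101⟩: (-0.2312 + 0.7114i)(0.8351)(0.1021 - 0.1663i) = (0.07908 + 0.09276i)
|110⟩: (-0.2312 + 0.7114i)(-0.111 + 0.5388i)(0.9808) = (-0.3508 - 0.1996i)
|111⟩: (-0.2312 + 0.7114i)(-0.111 + 0.5388i)(0.1021 - 0.1663i) = (-0.07036 + 0.03869i)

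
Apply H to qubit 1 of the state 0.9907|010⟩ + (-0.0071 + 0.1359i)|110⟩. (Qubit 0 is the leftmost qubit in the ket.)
0.7005|000⟩ - 0.7005|010⟩ + (-0.00502 + 0.0961i)|100⟩ + (0.00502 - 0.0961i)|110⟩

H on qubit 1 mixes each pair of kets that differ only in qubit 1: amplitudes (a, b) of (|…0…⟩, |…1…⟩) become ((a + b)/√2, (a − b)/√2). Kets absent from the input have amplitude 0.
(|000⟩, |010⟩): (a, b) = (0, 0.9907) → (0.7005, -0.7005)
(|100⟩, |110⟩): (a, b) = (0, (-0.0071 + 0.1359i)) → ((-0.00502 + 0.0961i), (0.00502 - 0.0961i))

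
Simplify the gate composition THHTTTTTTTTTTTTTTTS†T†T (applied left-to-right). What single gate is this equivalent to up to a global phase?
S†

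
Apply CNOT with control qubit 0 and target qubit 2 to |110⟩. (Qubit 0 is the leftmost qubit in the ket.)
|111⟩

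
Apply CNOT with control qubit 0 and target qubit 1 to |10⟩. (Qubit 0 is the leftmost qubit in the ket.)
|11⟩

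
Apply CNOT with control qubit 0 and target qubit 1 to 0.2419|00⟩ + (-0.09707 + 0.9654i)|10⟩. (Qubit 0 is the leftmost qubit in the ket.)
0.2419|00⟩ + (-0.09707 + 0.9654i)|11⟩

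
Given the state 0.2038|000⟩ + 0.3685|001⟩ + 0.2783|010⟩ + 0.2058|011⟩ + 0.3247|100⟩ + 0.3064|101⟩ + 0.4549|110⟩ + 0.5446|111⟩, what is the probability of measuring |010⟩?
0.07745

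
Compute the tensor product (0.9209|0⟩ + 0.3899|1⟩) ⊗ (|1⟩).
0.9209|01⟩ + 0.3899|11⟩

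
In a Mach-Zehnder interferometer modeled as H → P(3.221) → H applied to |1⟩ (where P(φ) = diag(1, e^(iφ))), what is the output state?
(0.9984 + 0.03966i)|0⟩ + (0.001576 - 0.03966i)|1⟩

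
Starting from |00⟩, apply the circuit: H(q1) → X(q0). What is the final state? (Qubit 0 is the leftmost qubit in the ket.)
1/√2|10⟩ + 1/√2|11⟩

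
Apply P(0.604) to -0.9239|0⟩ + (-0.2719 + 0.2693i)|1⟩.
-0.9239|0⟩ + (-0.3767 + 0.06723i)|1⟩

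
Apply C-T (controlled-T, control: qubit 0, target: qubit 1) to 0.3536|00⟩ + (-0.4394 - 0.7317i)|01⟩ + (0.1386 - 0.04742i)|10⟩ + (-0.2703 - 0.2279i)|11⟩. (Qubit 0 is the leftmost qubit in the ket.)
0.3536|00⟩ + (-0.4394 - 0.7317i)|01⟩ + (0.1386 - 0.04742i)|10⟩ + (-0.02998 - 0.3523i)|11⟩

C-T leaves the control-|0⟩ kets |00⟩, |01⟩ unchanged and applies T to qubit 1 on the control-|1⟩ pair (|10⟩, |11⟩).
T = [[1, 0], [0, (1/√2 + (1/√2)i)]].
With a = amp(|10⟩) = (0.1386 - 0.04742i) and b = amp(|11⟩) = (-0.2703 - 0.2279i):
new amp(|10⟩) = (1)·a = (0.1386 - 0.04742i)
new amp(|11⟩) = (1/√2 + (1/√2)i)·b = (-0.02998 - 0.3523i)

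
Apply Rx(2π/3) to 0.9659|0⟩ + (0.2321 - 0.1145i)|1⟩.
(0.3838 - 0.201i)|0⟩ + (0.1161 - 0.8937i)|1⟩

Rx(2π/3) = [[cos(θ/2), −i·sin(θ/2)], [−i·sin(θ/2), cos(θ/2)]]; θ = 2π/3, cos(θ/2) ≈ 0.5, sin(θ/2) ≈ 0.866025.
With a = amp(|0⟩) = 0.9659 and b = amp(|1⟩) = (0.2321 - 0.1145i):
new amp(|0⟩) = (0.5)·a + (-0.866025i)·b = (0.3838 - 0.201i)
new amp(|1⟩) = (-0.866025i)·a + (0.5)·b = (0.1161 - 0.8937i)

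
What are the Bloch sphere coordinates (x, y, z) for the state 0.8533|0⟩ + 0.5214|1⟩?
(0.8898, 0, 0.4563)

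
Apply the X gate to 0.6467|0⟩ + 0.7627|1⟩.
0.7627|0⟩ + 0.6467|1⟩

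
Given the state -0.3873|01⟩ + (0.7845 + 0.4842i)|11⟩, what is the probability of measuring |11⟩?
0.8499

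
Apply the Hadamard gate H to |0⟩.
1/√2|0⟩ + 1/√2|1⟩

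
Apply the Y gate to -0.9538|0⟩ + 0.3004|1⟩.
-0.3004i|0⟩ - 0.9538i|1⟩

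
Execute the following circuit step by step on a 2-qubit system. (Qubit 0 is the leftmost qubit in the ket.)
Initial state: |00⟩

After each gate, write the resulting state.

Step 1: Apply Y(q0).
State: i|10⟩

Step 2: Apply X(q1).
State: i|11⟩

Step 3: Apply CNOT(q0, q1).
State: i|10⟩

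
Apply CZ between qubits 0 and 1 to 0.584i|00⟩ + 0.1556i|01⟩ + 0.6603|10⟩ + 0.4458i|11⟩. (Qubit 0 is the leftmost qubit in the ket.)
0.584i|00⟩ + 0.1556i|01⟩ + 0.6603|10⟩ - 0.4458i|11⟩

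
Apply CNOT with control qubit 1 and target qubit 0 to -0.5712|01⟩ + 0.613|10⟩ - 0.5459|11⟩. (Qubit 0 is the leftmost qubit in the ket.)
-0.5459|01⟩ + 0.613|10⟩ - 0.5712|11⟩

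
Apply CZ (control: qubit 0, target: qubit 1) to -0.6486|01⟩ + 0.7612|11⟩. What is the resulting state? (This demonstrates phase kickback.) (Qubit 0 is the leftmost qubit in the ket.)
-0.6486|01⟩ - 0.7612|11⟩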